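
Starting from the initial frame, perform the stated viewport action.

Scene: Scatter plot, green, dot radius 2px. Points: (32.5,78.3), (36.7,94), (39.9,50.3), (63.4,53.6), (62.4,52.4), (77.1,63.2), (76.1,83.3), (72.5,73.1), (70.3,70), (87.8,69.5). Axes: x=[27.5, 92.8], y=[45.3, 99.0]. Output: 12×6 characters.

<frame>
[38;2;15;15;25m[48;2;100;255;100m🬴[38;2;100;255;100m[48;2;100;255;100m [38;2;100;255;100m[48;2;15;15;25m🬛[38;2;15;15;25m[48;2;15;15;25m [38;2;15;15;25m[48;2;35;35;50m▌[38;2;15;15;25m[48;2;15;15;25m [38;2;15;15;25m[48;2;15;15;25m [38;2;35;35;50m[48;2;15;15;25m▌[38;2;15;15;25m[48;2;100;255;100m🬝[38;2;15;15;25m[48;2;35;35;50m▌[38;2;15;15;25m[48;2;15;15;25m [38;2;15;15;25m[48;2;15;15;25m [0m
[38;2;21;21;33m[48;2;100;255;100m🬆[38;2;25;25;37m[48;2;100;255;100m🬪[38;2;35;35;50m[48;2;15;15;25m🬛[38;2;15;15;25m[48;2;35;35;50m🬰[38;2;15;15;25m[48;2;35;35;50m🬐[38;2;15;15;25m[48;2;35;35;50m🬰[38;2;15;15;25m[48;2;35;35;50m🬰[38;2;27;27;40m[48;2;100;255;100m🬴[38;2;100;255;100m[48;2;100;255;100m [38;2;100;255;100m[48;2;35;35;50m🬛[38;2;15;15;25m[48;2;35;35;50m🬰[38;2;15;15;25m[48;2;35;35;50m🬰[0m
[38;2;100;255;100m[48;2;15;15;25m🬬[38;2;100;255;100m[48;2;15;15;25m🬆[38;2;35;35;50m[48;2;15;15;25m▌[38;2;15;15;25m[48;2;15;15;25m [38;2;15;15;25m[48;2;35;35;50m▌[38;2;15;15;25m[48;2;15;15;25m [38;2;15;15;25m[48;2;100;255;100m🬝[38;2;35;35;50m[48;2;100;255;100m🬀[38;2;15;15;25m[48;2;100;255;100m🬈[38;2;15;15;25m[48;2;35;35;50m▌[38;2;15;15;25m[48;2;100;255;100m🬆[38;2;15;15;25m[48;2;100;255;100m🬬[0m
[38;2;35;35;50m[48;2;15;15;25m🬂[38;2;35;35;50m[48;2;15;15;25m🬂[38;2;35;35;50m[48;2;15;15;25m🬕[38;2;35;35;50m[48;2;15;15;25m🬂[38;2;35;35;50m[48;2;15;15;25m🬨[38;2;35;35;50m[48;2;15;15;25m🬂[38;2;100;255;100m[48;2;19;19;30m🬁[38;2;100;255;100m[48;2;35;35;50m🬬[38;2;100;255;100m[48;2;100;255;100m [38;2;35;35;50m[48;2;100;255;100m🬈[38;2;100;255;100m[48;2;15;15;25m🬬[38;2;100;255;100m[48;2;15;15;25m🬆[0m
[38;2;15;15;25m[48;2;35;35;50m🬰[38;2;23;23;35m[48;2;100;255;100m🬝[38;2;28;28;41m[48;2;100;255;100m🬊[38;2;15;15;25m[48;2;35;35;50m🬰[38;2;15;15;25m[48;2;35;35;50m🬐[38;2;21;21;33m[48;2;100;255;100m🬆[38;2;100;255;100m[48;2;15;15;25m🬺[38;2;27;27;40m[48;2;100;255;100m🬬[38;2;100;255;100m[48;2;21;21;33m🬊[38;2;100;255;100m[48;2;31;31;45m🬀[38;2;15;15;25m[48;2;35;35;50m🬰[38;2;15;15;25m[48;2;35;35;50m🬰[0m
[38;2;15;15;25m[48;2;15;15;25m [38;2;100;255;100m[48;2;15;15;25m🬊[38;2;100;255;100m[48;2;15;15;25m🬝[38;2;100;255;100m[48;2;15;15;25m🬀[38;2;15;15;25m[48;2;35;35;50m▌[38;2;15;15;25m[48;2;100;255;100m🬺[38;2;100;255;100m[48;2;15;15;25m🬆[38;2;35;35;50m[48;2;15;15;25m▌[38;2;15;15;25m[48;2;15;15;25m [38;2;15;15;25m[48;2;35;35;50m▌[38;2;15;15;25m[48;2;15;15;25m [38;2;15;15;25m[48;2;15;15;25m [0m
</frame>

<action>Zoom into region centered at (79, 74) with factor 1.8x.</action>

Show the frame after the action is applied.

<frame>
[38;2;15;15;25m[48;2;15;15;25m [38;2;15;15;25m[48;2;15;15;25m [38;2;35;35;50m[48;2;15;15;25m▌[38;2;15;15;25m[48;2;15;15;25m [38;2;21;21;33m[48;2;100;255;100m🬆[38;2;15;15;25m[48;2;100;255;100m🬬[38;2;15;15;25m[48;2;15;15;25m [38;2;35;35;50m[48;2;15;15;25m▌[38;2;15;15;25m[48;2;15;15;25m [38;2;15;15;25m[48;2;35;35;50m▌[38;2;15;15;25m[48;2;15;15;25m [38;2;15;15;25m[48;2;15;15;25m [0m
[38;2;15;15;25m[48;2;35;35;50m🬰[38;2;15;15;25m[48;2;35;35;50m🬰[38;2;35;35;50m[48;2;15;15;25m🬛[38;2;23;23;35m[48;2;100;255;100m🬺[38;2;100;255;100m[48;2;15;15;25m🬬[38;2;100;255;100m[48;2;21;21;33m🬆[38;2;15;15;25m[48;2;35;35;50m🬰[38;2;35;35;50m[48;2;15;15;25m🬛[38;2;15;15;25m[48;2;35;35;50m🬰[38;2;15;15;25m[48;2;35;35;50m🬐[38;2;15;15;25m[48;2;35;35;50m🬰[38;2;15;15;25m[48;2;35;35;50m🬰[0m
[38;2;15;15;25m[48;2;15;15;25m [38;2;15;15;25m[48;2;15;15;25m [38;2;27;27;40m[48;2;100;255;100m🬝[38;2;15;15;25m[48;2;100;255;100m🬆[38;2;27;27;40m[48;2;100;255;100m🬬[38;2;15;15;25m[48;2;15;15;25m [38;2;15;15;25m[48;2;15;15;25m [38;2;35;35;50m[48;2;15;15;25m▌[38;2;15;15;25m[48;2;15;15;25m [38;2;15;15;25m[48;2;35;35;50m▌[38;2;15;15;25m[48;2;15;15;25m [38;2;15;15;25m[48;2;15;15;25m [0m
[38;2;35;35;50m[48;2;15;15;25m🬂[38;2;23;23;35m[48;2;100;255;100m🬴[38;2;100;255;100m[48;2;100;255;100m [38;2;100;255;100m[48;2;100;255;100m [38;2;100;255;100m[48;2;28;28;41m🬆[38;2;35;35;50m[48;2;15;15;25m🬂[38;2;35;35;50m[48;2;15;15;25m🬂[38;2;31;31;45m[48;2;100;255;100m🬝[38;2;35;35;50m[48;2;100;255;100m🬀[38;2;35;35;50m[48;2;100;255;100m🬊[38;2;35;35;50m[48;2;15;15;25m🬂[38;2;35;35;50m[48;2;15;15;25m🬂[0m
[38;2;15;15;25m[48;2;35;35;50m🬰[38;2;15;15;25m[48;2;35;35;50m🬰[38;2;100;255;100m[48;2;31;31;45m🬁[38;2;15;15;25m[48;2;35;35;50m🬰[38;2;28;28;41m[48;2;100;255;100m🬆[38;2;100;255;100m[48;2;15;15;25m🬺[38;2;23;23;35m[48;2;100;255;100m🬬[38;2;35;35;50m[48;2;15;15;25m🬛[38;2;100;255;100m[48;2;21;21;33m🬊[38;2;100;255;100m[48;2;31;31;45m🬀[38;2;15;15;25m[48;2;35;35;50m🬰[38;2;15;15;25m[48;2;35;35;50m🬰[0m
[38;2;15;15;25m[48;2;15;15;25m [38;2;15;15;25m[48;2;15;15;25m [38;2;35;35;50m[48;2;15;15;25m▌[38;2;15;15;25m[48;2;15;15;25m [38;2;23;23;35m[48;2;100;255;100m🬺[38;2;100;255;100m[48;2;15;15;25m🬆[38;2;15;15;25m[48;2;15;15;25m [38;2;35;35;50m[48;2;15;15;25m▌[38;2;15;15;25m[48;2;15;15;25m [38;2;15;15;25m[48;2;35;35;50m▌[38;2;15;15;25m[48;2;15;15;25m [38;2;15;15;25m[48;2;15;15;25m [0m
</frame>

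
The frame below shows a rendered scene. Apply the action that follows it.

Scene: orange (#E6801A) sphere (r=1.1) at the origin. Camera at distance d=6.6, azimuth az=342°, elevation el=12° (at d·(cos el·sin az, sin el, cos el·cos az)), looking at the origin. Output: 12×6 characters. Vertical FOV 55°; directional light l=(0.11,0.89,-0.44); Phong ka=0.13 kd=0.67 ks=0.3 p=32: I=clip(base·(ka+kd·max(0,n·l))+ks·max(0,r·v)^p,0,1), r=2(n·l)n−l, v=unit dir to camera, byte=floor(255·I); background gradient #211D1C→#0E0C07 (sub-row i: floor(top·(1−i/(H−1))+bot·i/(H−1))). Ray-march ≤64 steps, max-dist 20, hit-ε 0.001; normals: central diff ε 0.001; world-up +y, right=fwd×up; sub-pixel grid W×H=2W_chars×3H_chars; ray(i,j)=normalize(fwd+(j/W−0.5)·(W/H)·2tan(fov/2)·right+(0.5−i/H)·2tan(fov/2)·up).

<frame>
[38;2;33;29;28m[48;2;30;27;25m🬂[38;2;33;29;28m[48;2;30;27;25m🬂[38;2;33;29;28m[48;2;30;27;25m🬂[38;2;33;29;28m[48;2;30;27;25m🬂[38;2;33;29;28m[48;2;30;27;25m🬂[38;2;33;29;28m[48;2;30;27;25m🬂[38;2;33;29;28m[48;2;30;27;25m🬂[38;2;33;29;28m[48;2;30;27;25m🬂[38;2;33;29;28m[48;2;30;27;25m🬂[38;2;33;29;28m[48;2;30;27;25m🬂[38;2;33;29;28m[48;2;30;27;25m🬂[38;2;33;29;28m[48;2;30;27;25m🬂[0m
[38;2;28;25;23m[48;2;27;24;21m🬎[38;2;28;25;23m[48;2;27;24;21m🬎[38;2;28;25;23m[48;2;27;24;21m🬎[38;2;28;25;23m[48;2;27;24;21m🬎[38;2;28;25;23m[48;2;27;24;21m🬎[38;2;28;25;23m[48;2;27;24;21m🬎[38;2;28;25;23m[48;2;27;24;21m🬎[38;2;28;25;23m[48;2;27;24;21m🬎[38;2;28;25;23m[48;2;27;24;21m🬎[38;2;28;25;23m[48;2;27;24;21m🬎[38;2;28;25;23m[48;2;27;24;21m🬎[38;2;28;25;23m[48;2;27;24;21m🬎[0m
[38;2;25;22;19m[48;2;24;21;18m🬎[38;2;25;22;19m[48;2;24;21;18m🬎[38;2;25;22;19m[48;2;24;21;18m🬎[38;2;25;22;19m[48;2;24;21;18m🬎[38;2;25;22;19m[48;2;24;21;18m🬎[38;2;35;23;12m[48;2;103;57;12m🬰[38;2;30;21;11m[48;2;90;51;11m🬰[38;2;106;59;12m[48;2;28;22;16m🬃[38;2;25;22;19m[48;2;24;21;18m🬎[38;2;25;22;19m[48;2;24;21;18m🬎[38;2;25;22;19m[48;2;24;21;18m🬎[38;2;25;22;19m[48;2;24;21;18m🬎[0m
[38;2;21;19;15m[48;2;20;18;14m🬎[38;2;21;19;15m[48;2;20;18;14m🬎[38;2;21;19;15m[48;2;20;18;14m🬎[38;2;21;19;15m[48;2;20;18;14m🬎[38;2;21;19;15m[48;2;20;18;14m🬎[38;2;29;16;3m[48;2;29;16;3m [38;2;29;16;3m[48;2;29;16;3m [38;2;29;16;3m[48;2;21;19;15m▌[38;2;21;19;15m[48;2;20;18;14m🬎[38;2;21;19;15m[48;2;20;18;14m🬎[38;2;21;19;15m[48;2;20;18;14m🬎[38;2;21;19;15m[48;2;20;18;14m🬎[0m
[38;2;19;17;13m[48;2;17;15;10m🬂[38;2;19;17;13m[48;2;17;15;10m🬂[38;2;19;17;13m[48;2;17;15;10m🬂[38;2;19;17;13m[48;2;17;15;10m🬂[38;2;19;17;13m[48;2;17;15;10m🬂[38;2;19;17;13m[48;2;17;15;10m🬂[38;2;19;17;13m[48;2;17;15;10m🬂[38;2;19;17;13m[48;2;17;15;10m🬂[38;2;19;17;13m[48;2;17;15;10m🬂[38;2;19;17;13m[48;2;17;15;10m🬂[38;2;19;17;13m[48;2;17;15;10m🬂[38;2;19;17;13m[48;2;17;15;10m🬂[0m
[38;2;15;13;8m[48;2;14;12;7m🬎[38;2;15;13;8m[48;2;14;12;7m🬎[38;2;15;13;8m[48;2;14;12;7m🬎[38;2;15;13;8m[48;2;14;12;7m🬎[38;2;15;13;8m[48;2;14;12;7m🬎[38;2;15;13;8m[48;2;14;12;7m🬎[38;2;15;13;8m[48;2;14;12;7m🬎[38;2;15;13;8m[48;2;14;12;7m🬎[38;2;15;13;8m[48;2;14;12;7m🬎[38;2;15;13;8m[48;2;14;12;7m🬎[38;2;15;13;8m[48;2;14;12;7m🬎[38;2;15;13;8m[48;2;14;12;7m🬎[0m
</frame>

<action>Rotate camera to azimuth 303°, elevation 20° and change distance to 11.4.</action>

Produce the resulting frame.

<frame>
[38;2;33;29;28m[48;2;30;27;25m🬂[38;2;33;29;28m[48;2;30;27;25m🬂[38;2;33;29;28m[48;2;30;27;25m🬂[38;2;33;29;28m[48;2;30;27;25m🬂[38;2;33;29;28m[48;2;30;27;25m🬂[38;2;33;29;28m[48;2;30;27;25m🬂[38;2;33;29;28m[48;2;30;27;25m🬂[38;2;33;29;28m[48;2;30;27;25m🬂[38;2;33;29;28m[48;2;30;27;25m🬂[38;2;33;29;28m[48;2;30;27;25m🬂[38;2;33;29;28m[48;2;30;27;25m🬂[38;2;33;29;28m[48;2;30;27;25m🬂[0m
[38;2;28;25;23m[48;2;27;24;21m🬎[38;2;28;25;23m[48;2;27;24;21m🬎[38;2;28;25;23m[48;2;27;24;21m🬎[38;2;28;25;23m[48;2;27;24;21m🬎[38;2;28;25;23m[48;2;27;24;21m🬎[38;2;28;25;23m[48;2;27;24;21m🬎[38;2;28;25;23m[48;2;27;24;21m🬎[38;2;28;25;23m[48;2;27;24;21m🬎[38;2;28;25;23m[48;2;27;24;21m🬎[38;2;28;25;23m[48;2;27;24;21m🬎[38;2;28;25;23m[48;2;27;24;21m🬎[38;2;28;25;23m[48;2;27;24;21m🬎[0m
[38;2;25;22;19m[48;2;24;21;18m🬎[38;2;25;22;19m[48;2;24;21;18m🬎[38;2;25;22;19m[48;2;24;21;18m🬎[38;2;25;22;19m[48;2;24;21;18m🬎[38;2;25;22;19m[48;2;24;21;18m🬎[38;2;25;22;19m[48;2;138;77;15m🬝[38;2;25;22;19m[48;2;97;54;11m🬎[38;2;25;22;19m[48;2;24;21;18m🬎[38;2;25;22;19m[48;2;24;21;18m🬎[38;2;25;22;19m[48;2;24;21;18m🬎[38;2;25;22;19m[48;2;24;21;18m🬎[38;2;25;22;19m[48;2;24;21;18m🬎[0m
[38;2;21;19;15m[48;2;20;18;14m🬎[38;2;21;19;15m[48;2;20;18;14m🬎[38;2;21;19;15m[48;2;20;18;14m🬎[38;2;21;19;15m[48;2;20;18;14m🬎[38;2;21;19;15m[48;2;20;18;14m🬎[38;2;55;30;6m[48;2;22;18;12m🬁[38;2;29;16;3m[48;2;20;18;14m🬎[38;2;21;19;15m[48;2;20;18;14m🬎[38;2;21;19;15m[48;2;20;18;14m🬎[38;2;21;19;15m[48;2;20;18;14m🬎[38;2;21;19;15m[48;2;20;18;14m🬎[38;2;21;19;15m[48;2;20;18;14m🬎[0m
[38;2;19;17;13m[48;2;17;15;10m🬂[38;2;19;17;13m[48;2;17;15;10m🬂[38;2;19;17;13m[48;2;17;15;10m🬂[38;2;19;17;13m[48;2;17;15;10m🬂[38;2;19;17;13m[48;2;17;15;10m🬂[38;2;19;17;13m[48;2;17;15;10m🬂[38;2;19;17;13m[48;2;17;15;10m🬂[38;2;19;17;13m[48;2;17;15;10m🬂[38;2;19;17;13m[48;2;17;15;10m🬂[38;2;19;17;13m[48;2;17;15;10m🬂[38;2;19;17;13m[48;2;17;15;10m🬂[38;2;19;17;13m[48;2;17;15;10m🬂[0m
[38;2;15;13;8m[48;2;14;12;7m🬎[38;2;15;13;8m[48;2;14;12;7m🬎[38;2;15;13;8m[48;2;14;12;7m🬎[38;2;15;13;8m[48;2;14;12;7m🬎[38;2;15;13;8m[48;2;14;12;7m🬎[38;2;15;13;8m[48;2;14;12;7m🬎[38;2;15;13;8m[48;2;14;12;7m🬎[38;2;15;13;8m[48;2;14;12;7m🬎[38;2;15;13;8m[48;2;14;12;7m🬎[38;2;15;13;8m[48;2;14;12;7m🬎[38;2;15;13;8m[48;2;14;12;7m🬎[38;2;15;13;8m[48;2;14;12;7m🬎[0m
</frame>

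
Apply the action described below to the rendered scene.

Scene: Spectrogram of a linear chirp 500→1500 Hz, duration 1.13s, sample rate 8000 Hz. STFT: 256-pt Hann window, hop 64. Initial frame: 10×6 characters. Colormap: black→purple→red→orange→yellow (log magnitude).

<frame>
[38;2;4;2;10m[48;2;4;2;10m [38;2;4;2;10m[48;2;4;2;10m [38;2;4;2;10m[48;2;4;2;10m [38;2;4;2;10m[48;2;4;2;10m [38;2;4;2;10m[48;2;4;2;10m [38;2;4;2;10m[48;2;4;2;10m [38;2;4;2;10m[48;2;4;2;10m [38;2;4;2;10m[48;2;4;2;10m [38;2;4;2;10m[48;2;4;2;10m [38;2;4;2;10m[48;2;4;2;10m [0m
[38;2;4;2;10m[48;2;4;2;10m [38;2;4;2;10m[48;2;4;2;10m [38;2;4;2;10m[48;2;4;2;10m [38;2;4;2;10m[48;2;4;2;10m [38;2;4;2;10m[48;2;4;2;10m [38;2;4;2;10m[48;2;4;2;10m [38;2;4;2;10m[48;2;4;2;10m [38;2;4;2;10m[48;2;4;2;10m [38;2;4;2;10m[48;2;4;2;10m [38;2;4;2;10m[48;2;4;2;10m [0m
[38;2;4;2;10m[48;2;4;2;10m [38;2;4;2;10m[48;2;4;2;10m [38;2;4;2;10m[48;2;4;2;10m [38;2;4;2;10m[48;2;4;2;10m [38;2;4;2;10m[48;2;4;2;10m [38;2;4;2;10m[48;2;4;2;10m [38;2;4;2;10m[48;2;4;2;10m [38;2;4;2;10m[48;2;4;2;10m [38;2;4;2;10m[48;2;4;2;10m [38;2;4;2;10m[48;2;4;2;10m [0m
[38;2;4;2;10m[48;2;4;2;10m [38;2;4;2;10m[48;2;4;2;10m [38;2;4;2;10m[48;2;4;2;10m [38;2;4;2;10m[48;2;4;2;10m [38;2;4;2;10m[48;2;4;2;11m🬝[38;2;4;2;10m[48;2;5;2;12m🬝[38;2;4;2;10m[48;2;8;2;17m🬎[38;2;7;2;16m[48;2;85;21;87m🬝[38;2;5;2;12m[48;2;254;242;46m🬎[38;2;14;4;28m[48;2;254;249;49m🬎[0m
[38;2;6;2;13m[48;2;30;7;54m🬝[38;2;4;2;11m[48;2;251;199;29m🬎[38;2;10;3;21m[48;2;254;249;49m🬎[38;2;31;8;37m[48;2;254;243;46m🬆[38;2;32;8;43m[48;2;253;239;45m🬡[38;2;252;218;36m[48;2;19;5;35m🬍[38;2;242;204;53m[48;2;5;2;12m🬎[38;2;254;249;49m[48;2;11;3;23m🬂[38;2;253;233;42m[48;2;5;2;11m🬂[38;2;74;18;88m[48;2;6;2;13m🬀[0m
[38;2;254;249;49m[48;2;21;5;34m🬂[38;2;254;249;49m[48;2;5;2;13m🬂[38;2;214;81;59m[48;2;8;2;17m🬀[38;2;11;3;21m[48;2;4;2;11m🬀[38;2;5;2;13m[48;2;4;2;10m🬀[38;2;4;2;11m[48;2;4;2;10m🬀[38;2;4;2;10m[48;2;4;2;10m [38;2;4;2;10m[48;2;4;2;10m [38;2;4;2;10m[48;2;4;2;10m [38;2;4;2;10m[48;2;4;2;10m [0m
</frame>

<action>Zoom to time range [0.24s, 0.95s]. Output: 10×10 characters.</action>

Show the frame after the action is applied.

<frame>
[38;2;4;2;10m[48;2;4;2;10m [38;2;4;2;10m[48;2;4;2;10m [38;2;4;2;10m[48;2;4;2;10m [38;2;4;2;10m[48;2;4;2;10m [38;2;4;2;10m[48;2;4;2;10m [38;2;4;2;10m[48;2;4;2;10m [38;2;4;2;10m[48;2;4;2;10m [38;2;4;2;10m[48;2;4;2;10m [38;2;4;2;10m[48;2;4;2;10m [38;2;4;2;10m[48;2;4;2;10m [0m
[38;2;4;2;10m[48;2;4;2;10m [38;2;4;2;10m[48;2;4;2;10m [38;2;4;2;10m[48;2;4;2;10m [38;2;4;2;10m[48;2;4;2;10m [38;2;4;2;10m[48;2;4;2;10m [38;2;4;2;10m[48;2;4;2;10m [38;2;4;2;10m[48;2;4;2;10m [38;2;4;2;10m[48;2;4;2;10m [38;2;4;2;10m[48;2;4;2;10m [38;2;4;2;10m[48;2;4;2;10m [0m
[38;2;4;2;10m[48;2;4;2;10m [38;2;4;2;10m[48;2;4;2;10m [38;2;4;2;10m[48;2;4;2;10m [38;2;4;2;10m[48;2;4;2;10m [38;2;4;2;10m[48;2;4;2;10m [38;2;4;2;10m[48;2;4;2;10m [38;2;4;2;10m[48;2;4;2;10m [38;2;4;2;10m[48;2;4;2;10m [38;2;4;2;10m[48;2;4;2;10m [38;2;4;2;10m[48;2;4;2;10m [0m
[38;2;4;2;10m[48;2;4;2;10m [38;2;4;2;10m[48;2;4;2;10m [38;2;4;2;10m[48;2;4;2;10m [38;2;4;2;10m[48;2;4;2;10m [38;2;4;2;10m[48;2;4;2;10m [38;2;4;2;10m[48;2;4;2;10m [38;2;4;2;10m[48;2;4;2;10m [38;2;4;2;10m[48;2;4;2;10m [38;2;4;2;10m[48;2;4;2;10m [38;2;4;2;10m[48;2;4;2;10m [0m
[38;2;4;2;10m[48;2;4;2;10m [38;2;4;2;10m[48;2;4;2;10m [38;2;4;2;10m[48;2;4;2;10m [38;2;4;2;10m[48;2;4;2;10m [38;2;4;2;10m[48;2;4;2;10m [38;2;4;2;10m[48;2;4;2;10m [38;2;4;2;10m[48;2;4;2;10m [38;2;4;2;10m[48;2;4;2;10m [38;2;4;2;10m[48;2;4;2;10m [38;2;4;2;10m[48;2;4;2;10m [0m
[38;2;4;2;10m[48;2;4;2;10m [38;2;4;2;10m[48;2;4;2;10m [38;2;4;2;10m[48;2;4;2;10m [38;2;4;2;10m[48;2;4;2;10m [38;2;4;2;10m[48;2;4;2;10m [38;2;4;2;10m[48;2;4;2;10m [38;2;4;2;10m[48;2;4;2;10m [38;2;4;2;10m[48;2;4;2;10m [38;2;4;2;10m[48;2;4;2;10m [38;2;4;2;10m[48;2;4;2;11m🬎[0m
[38;2;4;2;10m[48;2;4;2;10m [38;2;4;2;10m[48;2;4;2;10m [38;2;4;2;10m[48;2;4;2;11m🬎[38;2;4;2;10m[48;2;5;2;11m🬎[38;2;4;2;10m[48;2;6;2;14m🬎[38;2;4;2;10m[48;2;10;3;21m🬎[38;2;4;2;11m[48;2;23;5;43m🬎[38;2;6;2;14m[48;2;221;130;57m🬎[38;2;12;3;24m[48;2;254;249;49m🬎[38;2;33;8;40m[48;2;253;230;41m🬆[0m
[38;2;21;6;28m[48;2;250;163;14m🬝[38;2;12;3;24m[48;2;254;247;48m🬎[38;2;30;7;38m[48;2;250;212;39m🬆[38;2;11;3;23m[48;2;253;236;44m🬂[38;2;77;19;72m[48;2;254;249;49m🬰[38;2;244;201;48m[48;2;14;3;28m🬎[38;2;246;207;45m[48;2;8;2;17m🬎[38;2;254;249;49m[48;2;26;6;39m🬂[38;2;247;186;33m[48;2;8;2;17m🬂[38;2;78;19;88m[48;2;9;2;19m🬀[0m
[38;2;254;248;49m[48;2;29;7;40m🬂[38;2;253;220;37m[48;2;8;2;17m🬂[38;2;126;32;84m[48;2;9;2;19m🬀[38;2;11;3;23m[48;2;4;2;10m🬂[38;2;7;2;16m[48;2;4;2;10m🬂[38;2;5;2;12m[48;2;4;2;10m🬂[38;2;4;2;11m[48;2;4;2;10m🬂[38;2;4;2;10m[48;2;4;2;10m [38;2;4;2;10m[48;2;4;2;10m [38;2;4;2;10m[48;2;4;2;10m [0m
[38;2;4;2;11m[48;2;4;2;10m🬀[38;2;4;2;10m[48;2;4;2;10m [38;2;4;2;10m[48;2;4;2;10m [38;2;4;2;10m[48;2;4;2;10m [38;2;4;2;10m[48;2;4;2;10m [38;2;4;2;10m[48;2;4;2;10m [38;2;4;2;10m[48;2;4;2;10m [38;2;4;2;10m[48;2;4;2;10m [38;2;4;2;10m[48;2;4;2;10m [38;2;4;2;10m[48;2;4;2;10m [0m
</frame>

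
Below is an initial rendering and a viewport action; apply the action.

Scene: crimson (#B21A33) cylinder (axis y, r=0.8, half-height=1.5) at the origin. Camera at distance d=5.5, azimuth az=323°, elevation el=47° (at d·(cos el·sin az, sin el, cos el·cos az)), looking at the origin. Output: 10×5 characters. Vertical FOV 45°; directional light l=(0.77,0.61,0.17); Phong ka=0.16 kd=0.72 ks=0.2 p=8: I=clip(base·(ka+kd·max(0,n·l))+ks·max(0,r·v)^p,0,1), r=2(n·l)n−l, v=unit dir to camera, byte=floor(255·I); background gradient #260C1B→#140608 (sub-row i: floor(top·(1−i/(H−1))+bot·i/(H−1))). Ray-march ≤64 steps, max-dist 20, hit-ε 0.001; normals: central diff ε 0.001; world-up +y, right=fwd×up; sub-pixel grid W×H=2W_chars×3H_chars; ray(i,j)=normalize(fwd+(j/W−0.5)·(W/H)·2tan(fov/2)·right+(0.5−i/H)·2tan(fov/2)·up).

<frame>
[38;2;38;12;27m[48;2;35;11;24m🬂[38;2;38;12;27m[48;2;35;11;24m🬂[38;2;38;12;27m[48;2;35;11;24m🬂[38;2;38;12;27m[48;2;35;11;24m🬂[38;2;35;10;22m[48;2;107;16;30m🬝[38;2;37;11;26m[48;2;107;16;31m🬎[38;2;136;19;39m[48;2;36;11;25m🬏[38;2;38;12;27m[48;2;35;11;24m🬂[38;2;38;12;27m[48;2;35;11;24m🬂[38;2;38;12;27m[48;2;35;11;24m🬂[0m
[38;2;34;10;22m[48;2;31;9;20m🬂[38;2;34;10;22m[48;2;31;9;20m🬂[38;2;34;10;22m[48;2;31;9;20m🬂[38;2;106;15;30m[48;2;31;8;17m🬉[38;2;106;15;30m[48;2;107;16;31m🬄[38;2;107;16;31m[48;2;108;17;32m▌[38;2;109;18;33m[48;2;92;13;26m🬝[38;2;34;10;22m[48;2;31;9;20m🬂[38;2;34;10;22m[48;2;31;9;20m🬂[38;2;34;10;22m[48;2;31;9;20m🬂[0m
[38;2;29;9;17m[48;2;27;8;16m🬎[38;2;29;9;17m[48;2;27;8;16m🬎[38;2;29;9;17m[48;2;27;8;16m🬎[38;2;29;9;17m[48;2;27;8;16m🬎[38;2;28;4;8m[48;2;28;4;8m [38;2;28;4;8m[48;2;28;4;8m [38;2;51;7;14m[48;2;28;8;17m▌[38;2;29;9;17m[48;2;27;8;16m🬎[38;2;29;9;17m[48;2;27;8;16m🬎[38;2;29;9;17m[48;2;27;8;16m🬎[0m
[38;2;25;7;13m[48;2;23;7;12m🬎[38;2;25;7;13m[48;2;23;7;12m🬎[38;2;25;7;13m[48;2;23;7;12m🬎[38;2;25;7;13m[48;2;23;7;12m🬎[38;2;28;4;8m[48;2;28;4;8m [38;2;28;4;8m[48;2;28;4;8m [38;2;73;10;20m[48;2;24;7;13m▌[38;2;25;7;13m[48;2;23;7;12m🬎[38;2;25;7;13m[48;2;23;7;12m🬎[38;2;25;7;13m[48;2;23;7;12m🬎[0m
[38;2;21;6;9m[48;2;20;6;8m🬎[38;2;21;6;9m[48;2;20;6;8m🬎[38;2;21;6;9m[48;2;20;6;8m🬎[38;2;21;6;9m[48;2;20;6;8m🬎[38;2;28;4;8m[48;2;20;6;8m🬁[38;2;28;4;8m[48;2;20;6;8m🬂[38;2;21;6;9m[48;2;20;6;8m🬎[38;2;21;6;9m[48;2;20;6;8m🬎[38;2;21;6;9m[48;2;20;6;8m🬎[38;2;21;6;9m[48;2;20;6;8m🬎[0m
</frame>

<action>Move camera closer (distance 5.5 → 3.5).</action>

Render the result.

<frame>
[38;2;38;12;27m[48;2;35;11;24m🬂[38;2;38;12;27m[48;2;35;11;24m🬂[38;2;106;15;30m[48;2;35;11;24m🬬[38;2;106;15;30m[48;2;106;15;30m [38;2;106;15;30m[48;2;107;16;30m🬝[38;2;107;16;30m[48;2;107;16;31m🬀[38;2;107;16;31m[48;2;109;18;33m🬝[38;2;109;18;32m[48;2;110;19;34m🬆[38;2;111;20;35m[48;2;36;11;25m🬄[38;2;38;12;27m[48;2;35;11;24m🬂[0m
[38;2;34;10;22m[48;2;31;9;20m🬂[38;2;34;10;22m[48;2;31;9;20m🬂[38;2;32;9;21m[48;2;28;4;8m▌[38;2;28;4;8m[48;2;28;4;8m [38;2;106;15;30m[48;2;28;4;8m🬂[38;2;107;16;31m[48;2;28;4;8m🬂[38;2;108;17;32m[48;2;28;4;8m🬀[38;2;52;7;14m[48;2;83;12;23m🬕[38;2;34;10;22m[48;2;31;9;20m🬂[38;2;34;10;22m[48;2;31;9;20m🬂[0m
[38;2;29;9;17m[48;2;27;8;16m🬎[38;2;29;9;17m[48;2;27;8;16m🬎[38;2;29;9;17m[48;2;27;8;16m🬎[38;2;28;4;8m[48;2;28;4;8m [38;2;28;4;8m[48;2;28;4;8m [38;2;28;4;8m[48;2;28;4;8m [38;2;29;4;8m[48;2;39;5;11m🬕[38;2;66;9;18m[48;2;28;8;17m▌[38;2;29;9;17m[48;2;27;8;16m🬎[38;2;29;9;17m[48;2;27;8;16m🬎[0m
[38;2;25;7;13m[48;2;23;7;12m🬎[38;2;25;7;13m[48;2;23;7;12m🬎[38;2;25;7;13m[48;2;23;7;12m🬎[38;2;28;4;8m[48;2;24;7;12m🬨[38;2;28;4;8m[48;2;28;4;8m [38;2;28;4;8m[48;2;28;4;8m [38;2;28;4;8m[48;2;53;7;15m▌[38;2;96;14;27m[48;2;24;7;12m🬀[38;2;25;7;13m[48;2;23;7;12m🬎[38;2;25;7;13m[48;2;23;7;12m🬎[0m
[38;2;21;6;9m[48;2;20;6;8m🬎[38;2;21;6;9m[48;2;20;6;8m🬎[38;2;21;6;9m[48;2;20;6;8m🬎[38;2;28;4;8m[48;2;20;6;8m🬁[38;2;28;4;8m[48;2;28;4;8m [38;2;28;4;8m[48;2;28;4;8m [38;2;73;10;21m[48;2;31;5;10m🬁[38;2;21;6;9m[48;2;20;6;8m🬎[38;2;21;6;9m[48;2;20;6;8m🬎[38;2;21;6;9m[48;2;20;6;8m🬎[0m
</frame>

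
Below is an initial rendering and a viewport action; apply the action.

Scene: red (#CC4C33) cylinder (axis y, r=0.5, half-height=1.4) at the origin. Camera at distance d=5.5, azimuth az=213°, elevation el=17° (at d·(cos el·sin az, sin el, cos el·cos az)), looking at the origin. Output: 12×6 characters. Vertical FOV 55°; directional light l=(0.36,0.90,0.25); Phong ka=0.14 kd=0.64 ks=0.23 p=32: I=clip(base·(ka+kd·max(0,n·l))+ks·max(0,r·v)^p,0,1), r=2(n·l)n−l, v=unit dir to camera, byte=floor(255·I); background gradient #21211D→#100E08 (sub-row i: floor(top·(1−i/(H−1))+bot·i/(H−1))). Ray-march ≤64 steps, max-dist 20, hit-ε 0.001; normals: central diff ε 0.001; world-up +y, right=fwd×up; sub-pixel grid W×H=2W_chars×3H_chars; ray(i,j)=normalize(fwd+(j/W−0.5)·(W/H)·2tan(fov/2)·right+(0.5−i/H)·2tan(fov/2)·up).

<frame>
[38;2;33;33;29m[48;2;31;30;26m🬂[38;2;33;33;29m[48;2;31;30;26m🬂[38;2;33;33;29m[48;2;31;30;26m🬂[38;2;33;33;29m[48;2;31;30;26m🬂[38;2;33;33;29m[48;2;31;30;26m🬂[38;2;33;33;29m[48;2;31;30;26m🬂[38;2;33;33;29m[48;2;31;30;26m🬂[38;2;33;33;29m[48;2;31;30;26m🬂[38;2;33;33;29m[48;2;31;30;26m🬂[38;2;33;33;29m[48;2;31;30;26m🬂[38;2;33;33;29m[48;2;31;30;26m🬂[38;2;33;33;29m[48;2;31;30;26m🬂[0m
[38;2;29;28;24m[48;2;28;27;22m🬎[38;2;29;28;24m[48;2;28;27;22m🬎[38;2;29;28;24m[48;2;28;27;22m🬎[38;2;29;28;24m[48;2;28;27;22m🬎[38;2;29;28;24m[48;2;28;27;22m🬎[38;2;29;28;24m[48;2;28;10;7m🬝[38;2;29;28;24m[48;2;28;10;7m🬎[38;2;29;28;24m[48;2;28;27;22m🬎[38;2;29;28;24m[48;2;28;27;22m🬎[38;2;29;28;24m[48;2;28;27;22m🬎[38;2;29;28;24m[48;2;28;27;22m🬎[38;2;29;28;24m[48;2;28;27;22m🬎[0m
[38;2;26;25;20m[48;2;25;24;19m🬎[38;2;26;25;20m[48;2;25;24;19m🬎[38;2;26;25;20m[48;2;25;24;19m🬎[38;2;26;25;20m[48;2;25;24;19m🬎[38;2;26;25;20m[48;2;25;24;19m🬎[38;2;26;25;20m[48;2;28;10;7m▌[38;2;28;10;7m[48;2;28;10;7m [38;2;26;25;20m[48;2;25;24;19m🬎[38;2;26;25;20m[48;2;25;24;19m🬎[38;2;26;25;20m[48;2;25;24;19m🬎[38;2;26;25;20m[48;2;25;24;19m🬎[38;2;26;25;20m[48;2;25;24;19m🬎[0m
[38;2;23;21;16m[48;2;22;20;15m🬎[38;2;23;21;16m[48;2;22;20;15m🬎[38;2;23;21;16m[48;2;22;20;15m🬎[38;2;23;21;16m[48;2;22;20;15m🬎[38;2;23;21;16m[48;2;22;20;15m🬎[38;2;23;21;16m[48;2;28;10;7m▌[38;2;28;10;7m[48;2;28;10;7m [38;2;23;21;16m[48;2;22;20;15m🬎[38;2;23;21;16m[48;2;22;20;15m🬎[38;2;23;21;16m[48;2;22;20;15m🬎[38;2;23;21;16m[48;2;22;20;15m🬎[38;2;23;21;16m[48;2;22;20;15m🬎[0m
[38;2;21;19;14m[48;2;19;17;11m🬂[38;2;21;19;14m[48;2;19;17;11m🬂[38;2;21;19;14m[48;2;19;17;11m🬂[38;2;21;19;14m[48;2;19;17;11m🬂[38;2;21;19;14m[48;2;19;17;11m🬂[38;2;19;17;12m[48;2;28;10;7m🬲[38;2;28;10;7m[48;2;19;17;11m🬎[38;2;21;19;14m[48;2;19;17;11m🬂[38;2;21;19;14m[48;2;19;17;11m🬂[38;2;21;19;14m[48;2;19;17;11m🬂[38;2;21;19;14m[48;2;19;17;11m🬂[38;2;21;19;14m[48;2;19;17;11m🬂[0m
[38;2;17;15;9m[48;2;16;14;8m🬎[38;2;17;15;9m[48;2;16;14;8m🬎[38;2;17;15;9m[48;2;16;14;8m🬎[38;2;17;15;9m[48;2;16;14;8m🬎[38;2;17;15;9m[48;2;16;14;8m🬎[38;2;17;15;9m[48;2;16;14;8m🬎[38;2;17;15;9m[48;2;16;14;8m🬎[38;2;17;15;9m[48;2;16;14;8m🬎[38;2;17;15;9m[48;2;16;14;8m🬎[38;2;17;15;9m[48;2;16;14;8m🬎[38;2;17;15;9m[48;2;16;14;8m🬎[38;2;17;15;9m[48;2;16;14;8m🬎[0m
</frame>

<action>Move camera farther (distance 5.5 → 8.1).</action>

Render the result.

<frame>
[38;2;33;33;29m[48;2;31;30;26m🬂[38;2;33;33;29m[48;2;31;30;26m🬂[38;2;33;33;29m[48;2;31;30;26m🬂[38;2;33;33;29m[48;2;31;30;26m🬂[38;2;33;33;29m[48;2;31;30;26m🬂[38;2;33;33;29m[48;2;31;30;26m🬂[38;2;33;33;29m[48;2;31;30;26m🬂[38;2;33;33;29m[48;2;31;30;26m🬂[38;2;33;33;29m[48;2;31;30;26m🬂[38;2;33;33;29m[48;2;31;30;26m🬂[38;2;33;33;29m[48;2;31;30;26m🬂[38;2;33;33;29m[48;2;31;30;26m🬂[0m
[38;2;29;28;24m[48;2;28;27;22m🬎[38;2;29;28;24m[48;2;28;27;22m🬎[38;2;29;28;24m[48;2;28;27;22m🬎[38;2;29;28;24m[48;2;28;27;22m🬎[38;2;29;28;24m[48;2;28;27;22m🬎[38;2;29;28;24m[48;2;28;27;22m🬎[38;2;29;28;24m[48;2;28;27;22m🬎[38;2;29;28;24m[48;2;28;27;22m🬎[38;2;29;28;24m[48;2;28;27;22m🬎[38;2;29;28;24m[48;2;28;27;22m🬎[38;2;29;28;24m[48;2;28;27;22m🬎[38;2;29;28;24m[48;2;28;27;22m🬎[0m
[38;2;26;25;20m[48;2;25;24;19m🬎[38;2;26;25;20m[48;2;25;24;19m🬎[38;2;26;25;20m[48;2;25;24;19m🬎[38;2;26;25;20m[48;2;25;24;19m🬎[38;2;26;25;20m[48;2;25;24;19m🬎[38;2;146;54;36m[48;2;26;19;14m🬁[38;2;146;54;36m[48;2;28;10;7m🬂[38;2;26;25;20m[48;2;25;24;19m🬎[38;2;26;25;20m[48;2;25;24;19m🬎[38;2;26;25;20m[48;2;25;24;19m🬎[38;2;26;25;20m[48;2;25;24;19m🬎[38;2;26;25;20m[48;2;25;24;19m🬎[0m
[38;2;23;21;16m[48;2;22;20;15m🬎[38;2;23;21;16m[48;2;22;20;15m🬎[38;2;23;21;16m[48;2;22;20;15m🬎[38;2;23;21;16m[48;2;22;20;15m🬎[38;2;23;21;16m[48;2;22;20;15m🬎[38;2;23;21;16m[48;2;29;10;7m▌[38;2;28;10;7m[48;2;28;10;7m [38;2;23;21;16m[48;2;22;20;15m🬎[38;2;23;21;16m[48;2;22;20;15m🬎[38;2;23;21;16m[48;2;22;20;15m🬎[38;2;23;21;16m[48;2;22;20;15m🬎[38;2;23;21;16m[48;2;22;20;15m🬎[0m
[38;2;21;19;14m[48;2;19;17;11m🬂[38;2;21;19;14m[48;2;19;17;11m🬂[38;2;21;19;14m[48;2;19;17;11m🬂[38;2;21;19;14m[48;2;19;17;11m🬂[38;2;21;19;14m[48;2;19;17;11m🬂[38;2;21;19;14m[48;2;19;17;11m🬂[38;2;28;10;7m[48;2;19;17;12m🬀[38;2;21;19;14m[48;2;19;17;11m🬂[38;2;21;19;14m[48;2;19;17;11m🬂[38;2;21;19;14m[48;2;19;17;11m🬂[38;2;21;19;14m[48;2;19;17;11m🬂[38;2;21;19;14m[48;2;19;17;11m🬂[0m
[38;2;17;15;9m[48;2;16;14;8m🬎[38;2;17;15;9m[48;2;16;14;8m🬎[38;2;17;15;9m[48;2;16;14;8m🬎[38;2;17;15;9m[48;2;16;14;8m🬎[38;2;17;15;9m[48;2;16;14;8m🬎[38;2;17;15;9m[48;2;16;14;8m🬎[38;2;17;15;9m[48;2;16;14;8m🬎[38;2;17;15;9m[48;2;16;14;8m🬎[38;2;17;15;9m[48;2;16;14;8m🬎[38;2;17;15;9m[48;2;16;14;8m🬎[38;2;17;15;9m[48;2;16;14;8m🬎[38;2;17;15;9m[48;2;16;14;8m🬎[0m
</frame>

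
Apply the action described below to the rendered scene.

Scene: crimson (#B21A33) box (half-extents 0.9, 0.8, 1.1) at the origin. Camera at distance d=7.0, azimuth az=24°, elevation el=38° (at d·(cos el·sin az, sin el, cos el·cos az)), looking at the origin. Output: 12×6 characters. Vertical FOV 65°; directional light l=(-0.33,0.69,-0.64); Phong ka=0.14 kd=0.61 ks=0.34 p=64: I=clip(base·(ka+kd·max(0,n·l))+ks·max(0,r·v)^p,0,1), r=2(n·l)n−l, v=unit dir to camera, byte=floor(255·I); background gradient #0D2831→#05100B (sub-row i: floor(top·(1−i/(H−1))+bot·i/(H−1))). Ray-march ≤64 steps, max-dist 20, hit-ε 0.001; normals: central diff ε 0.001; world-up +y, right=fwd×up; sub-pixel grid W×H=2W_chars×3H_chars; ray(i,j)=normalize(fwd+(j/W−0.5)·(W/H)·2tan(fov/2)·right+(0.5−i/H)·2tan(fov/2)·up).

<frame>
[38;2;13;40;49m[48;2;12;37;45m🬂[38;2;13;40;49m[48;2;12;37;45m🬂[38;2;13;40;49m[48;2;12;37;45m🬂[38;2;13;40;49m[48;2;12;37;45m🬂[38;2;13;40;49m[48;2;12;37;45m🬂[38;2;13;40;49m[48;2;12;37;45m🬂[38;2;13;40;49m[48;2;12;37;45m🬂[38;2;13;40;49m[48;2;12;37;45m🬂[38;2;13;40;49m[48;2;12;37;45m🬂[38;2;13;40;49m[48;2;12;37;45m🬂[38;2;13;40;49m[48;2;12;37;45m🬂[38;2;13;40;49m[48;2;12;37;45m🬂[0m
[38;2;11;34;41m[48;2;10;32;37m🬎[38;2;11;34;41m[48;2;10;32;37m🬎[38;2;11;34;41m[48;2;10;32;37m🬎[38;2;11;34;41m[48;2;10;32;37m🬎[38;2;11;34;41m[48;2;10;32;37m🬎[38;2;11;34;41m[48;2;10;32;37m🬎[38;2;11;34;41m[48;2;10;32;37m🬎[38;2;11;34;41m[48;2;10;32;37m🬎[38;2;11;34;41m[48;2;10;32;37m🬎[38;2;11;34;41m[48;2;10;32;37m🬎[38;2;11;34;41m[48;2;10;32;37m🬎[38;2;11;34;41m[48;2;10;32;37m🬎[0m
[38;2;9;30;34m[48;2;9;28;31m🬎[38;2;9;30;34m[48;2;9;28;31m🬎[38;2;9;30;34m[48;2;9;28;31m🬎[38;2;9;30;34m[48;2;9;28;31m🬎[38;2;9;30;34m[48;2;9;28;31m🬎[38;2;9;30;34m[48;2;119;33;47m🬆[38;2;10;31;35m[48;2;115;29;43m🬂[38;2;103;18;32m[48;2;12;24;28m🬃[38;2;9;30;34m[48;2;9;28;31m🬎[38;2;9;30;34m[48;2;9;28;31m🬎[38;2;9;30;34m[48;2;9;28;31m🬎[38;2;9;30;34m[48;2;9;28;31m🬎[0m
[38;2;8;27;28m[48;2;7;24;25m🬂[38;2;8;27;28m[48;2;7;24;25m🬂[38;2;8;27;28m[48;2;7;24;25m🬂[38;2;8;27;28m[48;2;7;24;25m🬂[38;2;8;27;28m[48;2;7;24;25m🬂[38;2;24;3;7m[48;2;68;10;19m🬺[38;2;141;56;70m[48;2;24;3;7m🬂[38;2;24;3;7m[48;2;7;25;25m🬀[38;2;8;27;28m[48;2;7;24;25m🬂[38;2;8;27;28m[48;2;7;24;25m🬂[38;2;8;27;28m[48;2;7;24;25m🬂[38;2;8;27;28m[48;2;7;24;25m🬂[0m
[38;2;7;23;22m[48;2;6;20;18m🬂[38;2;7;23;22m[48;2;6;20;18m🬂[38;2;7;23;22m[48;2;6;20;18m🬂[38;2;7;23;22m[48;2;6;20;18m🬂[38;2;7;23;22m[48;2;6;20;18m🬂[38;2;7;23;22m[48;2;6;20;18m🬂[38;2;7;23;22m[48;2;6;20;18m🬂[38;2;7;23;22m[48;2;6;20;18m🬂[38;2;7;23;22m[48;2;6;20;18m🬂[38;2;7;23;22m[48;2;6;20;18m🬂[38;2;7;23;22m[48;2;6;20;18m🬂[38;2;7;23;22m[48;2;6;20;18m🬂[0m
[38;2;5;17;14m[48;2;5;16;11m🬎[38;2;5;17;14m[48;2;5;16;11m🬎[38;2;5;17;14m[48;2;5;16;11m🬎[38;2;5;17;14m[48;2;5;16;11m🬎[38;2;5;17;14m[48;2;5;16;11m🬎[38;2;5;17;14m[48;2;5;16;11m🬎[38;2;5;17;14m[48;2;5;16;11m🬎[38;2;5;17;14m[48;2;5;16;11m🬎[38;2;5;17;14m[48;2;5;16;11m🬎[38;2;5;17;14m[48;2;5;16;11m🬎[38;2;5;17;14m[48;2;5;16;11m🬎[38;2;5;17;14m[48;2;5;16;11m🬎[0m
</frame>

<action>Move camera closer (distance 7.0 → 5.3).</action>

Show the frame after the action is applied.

<frame>
[38;2;13;40;49m[48;2;12;37;45m🬂[38;2;13;40;49m[48;2;12;37;45m🬂[38;2;13;40;49m[48;2;12;37;45m🬂[38;2;13;40;49m[48;2;12;37;45m🬂[38;2;13;40;49m[48;2;12;37;45m🬂[38;2;13;40;49m[48;2;12;37;45m🬂[38;2;13;40;49m[48;2;12;37;45m🬂[38;2;13;40;49m[48;2;12;37;45m🬂[38;2;13;40;49m[48;2;12;37;45m🬂[38;2;13;40;49m[48;2;12;37;45m🬂[38;2;13;40;49m[48;2;12;37;45m🬂[38;2;13;40;49m[48;2;12;37;45m🬂[0m
[38;2;11;34;41m[48;2;10;32;37m🬎[38;2;11;34;41m[48;2;10;32;37m🬎[38;2;11;34;41m[48;2;10;32;37m🬎[38;2;11;34;41m[48;2;10;32;37m🬎[38;2;11;34;41m[48;2;10;32;37m🬎[38;2;11;34;41m[48;2;10;32;37m🬎[38;2;11;34;41m[48;2;10;32;37m🬎[38;2;11;34;41m[48;2;10;32;37m🬎[38;2;11;34;41m[48;2;10;32;37m🬎[38;2;11;34;41m[48;2;10;32;37m🬎[38;2;11;34;41m[48;2;10;32;37m🬎[38;2;11;34;41m[48;2;10;32;37m🬎[0m
[38;2;9;30;34m[48;2;9;28;31m🬎[38;2;9;30;34m[48;2;9;28;31m🬎[38;2;9;30;34m[48;2;9;28;31m🬎[38;2;9;30;34m[48;2;9;28;31m🬎[38;2;9;30;33m[48;2;111;26;40m🬝[38;2;10;31;35m[48;2;113;28;42m🬀[38;2;105;19;33m[48;2;122;37;51m🬎[38;2;17;17;21m[48;2;106;21;35m🬨[38;2;9;30;34m[48;2;9;28;31m🬎[38;2;9;30;34m[48;2;9;28;31m🬎[38;2;9;30;34m[48;2;9;28;31m🬎[38;2;9;30;34m[48;2;9;28;31m🬎[0m
[38;2;8;27;28m[48;2;7;24;25m🬂[38;2;8;27;28m[48;2;7;24;25m🬂[38;2;8;27;28m[48;2;7;24;25m🬂[38;2;8;27;28m[48;2;7;24;25m🬂[38;2;7;25;26m[48;2;24;3;7m▌[38;2;24;3;7m[48;2;150;65;79m🬺[38;2;141;56;70m[48;2;24;3;7m🬂[38;2;24;3;7m[48;2;7;25;26m▌[38;2;8;27;28m[48;2;7;24;25m🬂[38;2;8;27;28m[48;2;7;24;25m🬂[38;2;8;27;28m[48;2;7;24;25m🬂[38;2;8;27;28m[48;2;7;24;25m🬂[0m
[38;2;7;23;22m[48;2;6;20;18m🬂[38;2;7;23;22m[48;2;6;20;18m🬂[38;2;7;23;22m[48;2;6;20;18m🬂[38;2;7;23;22m[48;2;6;20;18m🬂[38;2;7;23;22m[48;2;6;20;18m🬂[38;2;24;3;7m[48;2;6;20;18m🬂[38;2;24;3;7m[48;2;6;20;17m🬎[38;2;7;23;22m[48;2;6;20;18m🬂[38;2;7;23;22m[48;2;6;20;18m🬂[38;2;7;23;22m[48;2;6;20;18m🬂[38;2;7;23;22m[48;2;6;20;18m🬂[38;2;7;23;22m[48;2;6;20;18m🬂[0m
[38;2;5;17;14m[48;2;5;16;11m🬎[38;2;5;17;14m[48;2;5;16;11m🬎[38;2;5;17;14m[48;2;5;16;11m🬎[38;2;5;17;14m[48;2;5;16;11m🬎[38;2;5;17;14m[48;2;5;16;11m🬎[38;2;5;17;14m[48;2;5;16;11m🬎[38;2;5;17;14m[48;2;5;16;11m🬎[38;2;5;17;14m[48;2;5;16;11m🬎[38;2;5;17;14m[48;2;5;16;11m🬎[38;2;5;17;14m[48;2;5;16;11m🬎[38;2;5;17;14m[48;2;5;16;11m🬎[38;2;5;17;14m[48;2;5;16;11m🬎[0m
</frame>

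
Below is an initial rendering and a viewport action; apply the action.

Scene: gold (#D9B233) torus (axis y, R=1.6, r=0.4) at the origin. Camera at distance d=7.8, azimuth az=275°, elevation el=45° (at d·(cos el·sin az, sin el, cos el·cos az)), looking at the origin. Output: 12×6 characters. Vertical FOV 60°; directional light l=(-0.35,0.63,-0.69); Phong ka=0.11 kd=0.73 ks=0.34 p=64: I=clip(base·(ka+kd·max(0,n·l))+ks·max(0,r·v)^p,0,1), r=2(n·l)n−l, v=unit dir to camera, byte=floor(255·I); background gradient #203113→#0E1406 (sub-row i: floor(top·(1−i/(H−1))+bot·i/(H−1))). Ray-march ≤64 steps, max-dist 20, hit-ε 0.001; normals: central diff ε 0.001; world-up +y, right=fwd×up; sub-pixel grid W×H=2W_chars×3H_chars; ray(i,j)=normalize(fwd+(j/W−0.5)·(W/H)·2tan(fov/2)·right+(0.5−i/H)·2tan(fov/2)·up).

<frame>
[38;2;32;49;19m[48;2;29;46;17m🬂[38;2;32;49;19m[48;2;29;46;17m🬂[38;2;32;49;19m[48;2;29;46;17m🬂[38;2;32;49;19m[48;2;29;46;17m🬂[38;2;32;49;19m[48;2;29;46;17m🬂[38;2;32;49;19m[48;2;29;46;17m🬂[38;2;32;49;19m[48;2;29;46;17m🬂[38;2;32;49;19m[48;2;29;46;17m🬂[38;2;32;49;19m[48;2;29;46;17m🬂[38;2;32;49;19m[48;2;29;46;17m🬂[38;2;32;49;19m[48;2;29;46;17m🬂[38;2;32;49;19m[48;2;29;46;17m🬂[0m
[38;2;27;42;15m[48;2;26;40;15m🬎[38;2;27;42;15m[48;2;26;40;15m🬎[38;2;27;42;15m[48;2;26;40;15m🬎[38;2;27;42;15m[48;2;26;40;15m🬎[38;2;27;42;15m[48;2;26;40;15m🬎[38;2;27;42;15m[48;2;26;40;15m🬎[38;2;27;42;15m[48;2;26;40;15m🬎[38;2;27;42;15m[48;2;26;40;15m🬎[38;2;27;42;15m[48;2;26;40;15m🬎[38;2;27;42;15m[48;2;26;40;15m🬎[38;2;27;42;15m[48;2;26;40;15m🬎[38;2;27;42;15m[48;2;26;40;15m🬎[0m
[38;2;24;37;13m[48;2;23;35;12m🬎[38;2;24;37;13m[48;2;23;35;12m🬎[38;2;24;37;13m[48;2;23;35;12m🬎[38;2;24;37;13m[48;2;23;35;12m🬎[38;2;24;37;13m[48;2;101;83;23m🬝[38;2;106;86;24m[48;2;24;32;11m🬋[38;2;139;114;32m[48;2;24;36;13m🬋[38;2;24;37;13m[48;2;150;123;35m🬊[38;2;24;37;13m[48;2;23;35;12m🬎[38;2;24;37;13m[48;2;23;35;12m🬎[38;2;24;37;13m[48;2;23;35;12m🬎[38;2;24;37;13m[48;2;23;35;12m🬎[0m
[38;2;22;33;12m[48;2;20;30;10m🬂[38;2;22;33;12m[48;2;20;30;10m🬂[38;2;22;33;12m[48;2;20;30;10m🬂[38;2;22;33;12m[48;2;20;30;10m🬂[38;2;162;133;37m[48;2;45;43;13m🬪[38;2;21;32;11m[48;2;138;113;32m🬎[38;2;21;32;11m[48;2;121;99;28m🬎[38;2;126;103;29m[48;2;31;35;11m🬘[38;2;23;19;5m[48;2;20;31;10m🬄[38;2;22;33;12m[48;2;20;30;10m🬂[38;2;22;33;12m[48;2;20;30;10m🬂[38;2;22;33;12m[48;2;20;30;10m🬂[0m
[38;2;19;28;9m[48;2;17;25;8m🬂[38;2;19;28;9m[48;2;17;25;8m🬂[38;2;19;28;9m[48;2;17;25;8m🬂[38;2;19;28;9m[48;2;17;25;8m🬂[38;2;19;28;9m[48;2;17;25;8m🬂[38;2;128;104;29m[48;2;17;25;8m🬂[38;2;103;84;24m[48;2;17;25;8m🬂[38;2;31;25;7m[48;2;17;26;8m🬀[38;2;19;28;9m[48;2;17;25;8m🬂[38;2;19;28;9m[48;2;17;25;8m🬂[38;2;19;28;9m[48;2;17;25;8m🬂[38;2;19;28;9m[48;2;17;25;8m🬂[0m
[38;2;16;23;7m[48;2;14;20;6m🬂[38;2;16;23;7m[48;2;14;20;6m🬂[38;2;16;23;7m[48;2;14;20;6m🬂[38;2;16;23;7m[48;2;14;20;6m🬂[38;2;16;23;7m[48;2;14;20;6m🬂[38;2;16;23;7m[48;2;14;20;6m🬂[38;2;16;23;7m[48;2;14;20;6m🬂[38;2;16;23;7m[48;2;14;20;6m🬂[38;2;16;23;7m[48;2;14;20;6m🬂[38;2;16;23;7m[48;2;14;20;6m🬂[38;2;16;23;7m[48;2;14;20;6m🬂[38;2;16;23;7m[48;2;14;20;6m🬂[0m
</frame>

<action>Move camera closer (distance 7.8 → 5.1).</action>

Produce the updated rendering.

<frame>
[38;2;32;49;19m[48;2;29;46;17m🬂[38;2;32;49;19m[48;2;29;46;17m🬂[38;2;32;49;19m[48;2;29;46;17m🬂[38;2;32;49;19m[48;2;29;46;17m🬂[38;2;32;49;19m[48;2;29;46;17m🬂[38;2;32;49;19m[48;2;29;46;17m🬂[38;2;32;49;19m[48;2;29;46;17m🬂[38;2;32;49;19m[48;2;29;46;17m🬂[38;2;32;49;19m[48;2;29;46;17m🬂[38;2;32;49;19m[48;2;29;46;17m🬂[38;2;32;49;19m[48;2;29;46;17m🬂[38;2;32;49;19m[48;2;29;46;17m🬂[0m
[38;2;27;42;15m[48;2;26;40;15m🬎[38;2;27;42;15m[48;2;26;40;15m🬎[38;2;27;42;15m[48;2;26;40;15m🬎[38;2;27;42;15m[48;2;26;40;15m🬎[38;2;27;42;15m[48;2;26;40;15m🬎[38;2;27;42;15m[48;2;26;40;15m🬎[38;2;27;42;15m[48;2;26;40;15m🬎[38;2;27;42;15m[48;2;26;40;15m🬎[38;2;27;42;15m[48;2;26;40;15m🬎[38;2;27;42;15m[48;2;26;40;15m🬎[38;2;27;42;15m[48;2;26;40;15m🬎[38;2;27;42;15m[48;2;26;40;15m🬎[0m
[38;2;24;37;13m[48;2;23;35;12m🬎[38;2;24;37;13m[48;2;23;35;12m🬎[38;2;24;37;13m[48;2;23;35;12m🬎[38;2;133;109;30m[48;2;24;37;13m🬦[38;2;103;84;24m[48;2;26;25;7m🬅[38;2;103;85;23m[48;2;23;27;8m🬂[38;2;136;112;31m[48;2;42;42;13m🬂[38;2;149;122;34m[48;2;23;35;12m🬬[38;2;32;37;12m[48;2;157;129;36m🬊[38;2;24;37;13m[48;2;23;35;12m🬎[38;2;24;37;13m[48;2;23;35;12m🬎[38;2;24;37;13m[48;2;23;35;12m🬎[0m
[38;2;22;33;12m[48;2;20;30;10m🬂[38;2;22;33;12m[48;2;20;30;10m🬂[38;2;22;33;12m[48;2;20;30;10m🬂[38;2;104;85;24m[48;2;169;138;39m🬉[38;2;22;24;7m[48;2;101;83;23m🬬[38;2;22;33;12m[48;2;20;30;10m🬂[38;2;22;33;12m[48;2;20;30;10m🬂[38;2;21;31;11m[48;2;116;95;27m🬝[38;2;151;124;35m[48;2;120;98;28m🬆[38;2;55;45;12m[48;2;23;29;10m🬄[38;2;22;33;12m[48;2;20;30;10m🬂[38;2;22;33;12m[48;2;20;30;10m🬂[0m
[38;2;19;28;9m[48;2;17;25;8m🬂[38;2;19;28;9m[48;2;17;25;8m🬂[38;2;19;28;9m[48;2;17;25;8m🬂[38;2;162;132;38m[48;2;17;26;8m🬉[38;2;161;133;42m[48;2;124;102;29m🬌[38;2;95;77;22m[48;2;138;113;32m🬂[38;2;95;78;22m[48;2;124;102;29m🬂[38;2;112;92;26m[48;2;65;53;15m🬝[38;2;86;70;19m[48;2;21;21;6m🬆[38;2;19;28;9m[48;2;17;25;8m🬂[38;2;19;28;9m[48;2;17;25;8m🬂[38;2;19;28;9m[48;2;17;25;8m🬂[0m
[38;2;16;23;7m[48;2;14;20;6m🬂[38;2;16;23;7m[48;2;14;20;6m🬂[38;2;16;23;7m[48;2;14;20;6m🬂[38;2;16;23;7m[48;2;14;20;6m🬂[38;2;16;23;7m[48;2;14;20;6m🬂[38;2;70;57;16m[48;2;14;21;6m🬁[38;2;55;45;12m[48;2;14;20;6m🬂[38;2;16;23;7m[48;2;14;20;6m🬂[38;2;16;23;7m[48;2;14;20;6m🬂[38;2;16;23;7m[48;2;14;20;6m🬂[38;2;16;23;7m[48;2;14;20;6m🬂[38;2;16;23;7m[48;2;14;20;6m🬂[0m
</frame>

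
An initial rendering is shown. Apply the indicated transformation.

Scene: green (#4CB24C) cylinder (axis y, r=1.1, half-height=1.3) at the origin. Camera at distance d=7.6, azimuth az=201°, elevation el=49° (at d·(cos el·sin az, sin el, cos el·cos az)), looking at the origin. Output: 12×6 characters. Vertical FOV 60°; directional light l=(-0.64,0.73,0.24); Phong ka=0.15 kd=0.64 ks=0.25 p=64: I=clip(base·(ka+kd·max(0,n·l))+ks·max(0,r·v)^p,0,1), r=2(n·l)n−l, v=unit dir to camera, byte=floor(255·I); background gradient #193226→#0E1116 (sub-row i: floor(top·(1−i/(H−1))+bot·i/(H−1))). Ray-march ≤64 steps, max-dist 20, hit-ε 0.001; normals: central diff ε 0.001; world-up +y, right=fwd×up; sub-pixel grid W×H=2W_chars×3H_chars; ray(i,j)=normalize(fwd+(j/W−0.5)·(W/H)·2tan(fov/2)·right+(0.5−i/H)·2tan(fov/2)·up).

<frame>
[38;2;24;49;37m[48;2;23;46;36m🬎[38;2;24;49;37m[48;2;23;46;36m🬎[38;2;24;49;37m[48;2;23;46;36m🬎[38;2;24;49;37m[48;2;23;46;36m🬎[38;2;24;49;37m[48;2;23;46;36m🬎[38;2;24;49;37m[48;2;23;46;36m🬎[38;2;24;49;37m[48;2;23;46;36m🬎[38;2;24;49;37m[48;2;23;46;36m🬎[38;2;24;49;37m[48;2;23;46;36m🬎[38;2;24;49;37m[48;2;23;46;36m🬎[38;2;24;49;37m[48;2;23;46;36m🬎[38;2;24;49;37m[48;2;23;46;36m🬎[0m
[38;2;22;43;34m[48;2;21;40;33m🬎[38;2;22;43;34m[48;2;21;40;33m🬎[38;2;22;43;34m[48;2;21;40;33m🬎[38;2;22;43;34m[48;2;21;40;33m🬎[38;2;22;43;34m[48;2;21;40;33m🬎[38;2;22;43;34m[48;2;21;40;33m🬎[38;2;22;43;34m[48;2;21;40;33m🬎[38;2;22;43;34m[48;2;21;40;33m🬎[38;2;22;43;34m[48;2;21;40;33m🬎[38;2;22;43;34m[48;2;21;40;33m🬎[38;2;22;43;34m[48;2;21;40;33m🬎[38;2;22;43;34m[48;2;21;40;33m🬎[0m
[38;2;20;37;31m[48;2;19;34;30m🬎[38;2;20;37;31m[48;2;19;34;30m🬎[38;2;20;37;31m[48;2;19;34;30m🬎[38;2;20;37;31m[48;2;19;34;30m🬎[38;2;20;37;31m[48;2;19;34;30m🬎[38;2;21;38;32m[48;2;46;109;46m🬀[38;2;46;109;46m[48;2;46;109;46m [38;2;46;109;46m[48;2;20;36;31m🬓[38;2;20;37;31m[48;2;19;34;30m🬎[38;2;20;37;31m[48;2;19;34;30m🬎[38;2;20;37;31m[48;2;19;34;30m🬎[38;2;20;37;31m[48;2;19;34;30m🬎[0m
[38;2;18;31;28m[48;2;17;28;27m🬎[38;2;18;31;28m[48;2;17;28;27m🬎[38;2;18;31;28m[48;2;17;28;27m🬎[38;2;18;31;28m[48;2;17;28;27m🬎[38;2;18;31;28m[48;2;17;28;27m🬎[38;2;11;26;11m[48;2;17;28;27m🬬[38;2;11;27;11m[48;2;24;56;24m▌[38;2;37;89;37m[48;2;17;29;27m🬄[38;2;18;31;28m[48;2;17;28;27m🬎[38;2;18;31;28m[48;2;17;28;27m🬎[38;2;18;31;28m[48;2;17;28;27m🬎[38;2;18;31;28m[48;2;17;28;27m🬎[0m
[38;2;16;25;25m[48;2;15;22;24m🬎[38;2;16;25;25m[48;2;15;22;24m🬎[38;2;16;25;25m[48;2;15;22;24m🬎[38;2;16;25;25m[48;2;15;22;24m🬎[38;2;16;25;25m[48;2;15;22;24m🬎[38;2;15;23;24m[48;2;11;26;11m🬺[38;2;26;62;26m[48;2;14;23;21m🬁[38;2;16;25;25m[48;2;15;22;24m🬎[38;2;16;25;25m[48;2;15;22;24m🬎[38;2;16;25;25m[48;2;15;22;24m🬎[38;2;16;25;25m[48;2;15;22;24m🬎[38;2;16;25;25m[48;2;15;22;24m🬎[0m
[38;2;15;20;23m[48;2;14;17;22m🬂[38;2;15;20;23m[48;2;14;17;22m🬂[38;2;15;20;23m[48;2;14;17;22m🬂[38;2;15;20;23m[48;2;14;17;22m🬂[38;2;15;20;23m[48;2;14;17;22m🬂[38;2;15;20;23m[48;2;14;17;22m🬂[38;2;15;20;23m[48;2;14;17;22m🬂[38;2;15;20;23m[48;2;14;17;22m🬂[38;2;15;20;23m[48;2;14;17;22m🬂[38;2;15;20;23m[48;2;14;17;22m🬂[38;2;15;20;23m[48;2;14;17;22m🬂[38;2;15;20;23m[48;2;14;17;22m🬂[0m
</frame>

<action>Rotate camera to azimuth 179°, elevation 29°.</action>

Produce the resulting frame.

<frame>
[38;2;24;49;37m[48;2;23;46;36m🬎[38;2;24;49;37m[48;2;23;46;36m🬎[38;2;24;49;37m[48;2;23;46;36m🬎[38;2;24;49;37m[48;2;23;46;36m🬎[38;2;24;49;37m[48;2;23;46;36m🬎[38;2;24;49;37m[48;2;23;46;36m🬎[38;2;24;49;37m[48;2;23;46;36m🬎[38;2;24;49;37m[48;2;23;46;36m🬎[38;2;24;49;37m[48;2;23;46;36m🬎[38;2;24;49;37m[48;2;23;46;36m🬎[38;2;24;49;37m[48;2;23;46;36m🬎[38;2;24;49;37m[48;2;23;46;36m🬎[0m
[38;2;22;43;34m[48;2;21;40;33m🬎[38;2;22;43;34m[48;2;21;40;33m🬎[38;2;22;43;34m[48;2;21;40;33m🬎[38;2;22;43;34m[48;2;21;40;33m🬎[38;2;22;43;34m[48;2;21;40;33m🬎[38;2;22;43;34m[48;2;21;40;33m🬎[38;2;22;43;34m[48;2;21;40;33m🬎[38;2;22;43;34m[48;2;21;40;33m🬎[38;2;22;43;34m[48;2;21;40;33m🬎[38;2;22;43;34m[48;2;21;40;33m🬎[38;2;22;43;34m[48;2;21;40;33m🬎[38;2;22;43;34m[48;2;21;40;33m🬎[0m
[38;2;20;37;31m[48;2;19;34;30m🬎[38;2;20;37;31m[48;2;19;34;30m🬎[38;2;20;37;31m[48;2;19;34;30m🬎[38;2;20;37;31m[48;2;19;34;30m🬎[38;2;20;37;31m[48;2;19;34;30m🬎[38;2;46;109;46m[48;2;14;30;18m🬍[38;2;46;109;46m[48;2;11;26;11m🬎[38;2;46;109;46m[48;2;21;41;30m🬃[38;2;20;37;31m[48;2;19;34;30m🬎[38;2;20;37;31m[48;2;19;34;30m🬎[38;2;20;37;31m[48;2;19;34;30m🬎[38;2;20;37;31m[48;2;19;34;30m🬎[0m
[38;2;18;31;28m[48;2;17;28;27m🬎[38;2;18;31;28m[48;2;17;28;27m🬎[38;2;18;31;28m[48;2;17;28;27m🬎[38;2;18;31;28m[48;2;17;28;27m🬎[38;2;18;31;28m[48;2;17;28;27m🬎[38;2;11;26;11m[48;2;11;26;11m [38;2;11;26;11m[48;2;12;28;12m🬕[38;2;30;71;30m[48;2;18;30;28m▌[38;2;18;31;28m[48;2;17;28;27m🬎[38;2;18;31;28m[48;2;17;28;27m🬎[38;2;18;31;28m[48;2;17;28;27m🬎[38;2;18;31;28m[48;2;17;28;27m🬎[0m
[38;2;16;25;25m[48;2;15;22;24m🬎[38;2;16;25;25m[48;2;15;22;24m🬎[38;2;16;25;25m[48;2;15;22;24m🬎[38;2;16;25;25m[48;2;15;22;24m🬎[38;2;16;25;25m[48;2;15;22;24m🬎[38;2;15;23;24m[48;2;11;26;11m🬺[38;2;12;28;12m[48;2;15;23;24m🬂[38;2;16;25;25m[48;2;15;22;24m🬎[38;2;16;25;25m[48;2;15;22;24m🬎[38;2;16;25;25m[48;2;15;22;24m🬎[38;2;16;25;25m[48;2;15;22;24m🬎[38;2;16;25;25m[48;2;15;22;24m🬎[0m
[38;2;15;20;23m[48;2;14;17;22m🬂[38;2;15;20;23m[48;2;14;17;22m🬂[38;2;15;20;23m[48;2;14;17;22m🬂[38;2;15;20;23m[48;2;14;17;22m🬂[38;2;15;20;23m[48;2;14;17;22m🬂[38;2;15;20;23m[48;2;14;17;22m🬂[38;2;15;20;23m[48;2;14;17;22m🬂[38;2;15;20;23m[48;2;14;17;22m🬂[38;2;15;20;23m[48;2;14;17;22m🬂[38;2;15;20;23m[48;2;14;17;22m🬂[38;2;15;20;23m[48;2;14;17;22m🬂[38;2;15;20;23m[48;2;14;17;22m🬂[0m
</frame>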